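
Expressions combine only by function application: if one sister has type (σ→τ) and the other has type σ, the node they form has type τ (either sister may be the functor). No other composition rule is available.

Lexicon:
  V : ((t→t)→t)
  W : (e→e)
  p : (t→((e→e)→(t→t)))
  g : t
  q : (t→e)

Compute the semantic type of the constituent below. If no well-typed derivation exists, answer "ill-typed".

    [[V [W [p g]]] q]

e

At [p g], p : (t→((e→e)→(t→t))) takes g : t, giving ((e→e)→(t→t)).
At [W [p g]], [p g] : ((e→e)→(t→t)) takes W : (e→e), giving (t→t).
At [V [W [p g]]], V : ((t→t)→t) takes [W [p g]] : (t→t), giving t.
At [[V [W [p g]]] q], q : (t→e) takes [V [W [p g]]] : t, giving e.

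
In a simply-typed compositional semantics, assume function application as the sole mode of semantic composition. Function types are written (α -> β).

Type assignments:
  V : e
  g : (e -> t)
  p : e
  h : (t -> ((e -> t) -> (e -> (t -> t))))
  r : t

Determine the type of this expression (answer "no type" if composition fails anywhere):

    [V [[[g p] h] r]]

[g p]: functor g : (e -> t), argument p : e; result t.
[[g p] h]: functor h : (t -> ((e -> t) -> (e -> (t -> t)))), argument [g p] : t; result ((e -> t) -> (e -> (t -> t))).
[[[g p] h] r]: ((e -> t) -> (e -> (t -> t))) with t — neither is a function whose domain matches the other; composition fails here.

no type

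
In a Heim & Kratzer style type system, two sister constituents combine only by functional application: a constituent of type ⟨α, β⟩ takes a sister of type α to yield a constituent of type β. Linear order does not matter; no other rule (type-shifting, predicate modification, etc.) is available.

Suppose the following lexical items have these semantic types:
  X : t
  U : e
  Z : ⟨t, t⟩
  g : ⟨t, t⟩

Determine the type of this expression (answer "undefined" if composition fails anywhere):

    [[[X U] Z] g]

undefined

[X U]: t with e — neither is a function whose domain matches the other; composition fails here.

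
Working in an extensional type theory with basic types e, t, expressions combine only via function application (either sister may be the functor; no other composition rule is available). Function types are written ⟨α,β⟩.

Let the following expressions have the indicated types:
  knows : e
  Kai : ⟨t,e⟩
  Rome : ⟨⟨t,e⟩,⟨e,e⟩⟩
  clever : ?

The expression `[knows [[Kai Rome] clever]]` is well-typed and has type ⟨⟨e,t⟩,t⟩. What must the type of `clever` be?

⟨⟨e,e⟩,⟨e,⟨⟨e,t⟩,t⟩⟩⟩

At [knows [[Kai Rome] clever]] (required: ⟨⟨e,t⟩,t⟩): knows is e, which is not a function with range ⟨⟨e,t⟩,t⟩; hence [[Kai Rome] clever] is the functor — type ⟨e,⟨⟨e,t⟩,t⟩⟩.
At [[Kai Rome] clever] (required: ⟨e,⟨⟨e,t⟩,t⟩⟩): [Kai Rome] is ⟨e,e⟩, which is not a function with range ⟨e,⟨⟨e,t⟩,t⟩⟩; hence clever is the functor — type ⟨⟨e,e⟩,⟨e,⟨⟨e,t⟩,t⟩⟩⟩.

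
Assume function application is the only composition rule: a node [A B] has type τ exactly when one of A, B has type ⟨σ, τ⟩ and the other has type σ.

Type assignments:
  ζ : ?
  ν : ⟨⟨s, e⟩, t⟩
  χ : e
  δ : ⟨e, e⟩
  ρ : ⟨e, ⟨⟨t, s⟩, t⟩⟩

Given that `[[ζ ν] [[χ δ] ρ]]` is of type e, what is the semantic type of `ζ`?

[[ζ ν] [[χ δ] ρ]] is required to be e. [[χ δ] ρ] : ⟨⟨t, s⟩, t⟩ cannot yield e as functor, so [ζ ν] : ⟨⟨⟨t, s⟩, t⟩, e⟩.
[ζ ν] is required to be ⟨⟨⟨t, s⟩, t⟩, e⟩. ν : ⟨⟨s, e⟩, t⟩ cannot yield ⟨⟨⟨t, s⟩, t⟩, e⟩ as functor, so ζ : ⟨⟨⟨s, e⟩, t⟩, ⟨⟨⟨t, s⟩, t⟩, e⟩⟩.

⟨⟨⟨s, e⟩, t⟩, ⟨⟨⟨t, s⟩, t⟩, e⟩⟩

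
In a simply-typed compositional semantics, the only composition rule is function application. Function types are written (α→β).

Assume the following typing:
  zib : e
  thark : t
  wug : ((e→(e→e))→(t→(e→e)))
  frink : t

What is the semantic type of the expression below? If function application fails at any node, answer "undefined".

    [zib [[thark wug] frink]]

undefined

At [thark wug]: neither t nor ((e→(e→e))→(t→(e→e))) can take the other as argument; the node is ill-typed.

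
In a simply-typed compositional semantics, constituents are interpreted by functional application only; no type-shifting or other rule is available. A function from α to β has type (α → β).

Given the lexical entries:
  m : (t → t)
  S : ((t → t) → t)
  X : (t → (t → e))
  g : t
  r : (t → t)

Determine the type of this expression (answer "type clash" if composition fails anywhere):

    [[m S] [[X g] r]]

At [m S], S : ((t → t) → t) takes m : (t → t), giving t.
At [X g], X : (t → (t → e)) takes g : t, giving (t → e).
At [[X g] r]: neither (t → e) nor (t → t) can take the other as argument; the node is ill-typed.

type clash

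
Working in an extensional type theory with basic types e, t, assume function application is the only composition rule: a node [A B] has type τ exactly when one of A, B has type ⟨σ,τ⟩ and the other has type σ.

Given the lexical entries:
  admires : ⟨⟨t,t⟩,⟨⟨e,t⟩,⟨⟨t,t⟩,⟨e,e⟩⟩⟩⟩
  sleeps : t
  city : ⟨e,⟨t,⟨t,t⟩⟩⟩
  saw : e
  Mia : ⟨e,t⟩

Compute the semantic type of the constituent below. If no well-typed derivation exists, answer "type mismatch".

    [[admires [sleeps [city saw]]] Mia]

[city saw]: city is ⟨e,⟨t,⟨t,t⟩⟩⟩, saw is e; result ⟨t,⟨t,t⟩⟩.
[sleeps [city saw]]: [city saw] is ⟨t,⟨t,t⟩⟩, sleeps is t; result ⟨t,t⟩.
[admires [sleeps [city saw]]]: admires is ⟨⟨t,t⟩,⟨⟨e,t⟩,⟨⟨t,t⟩,⟨e,e⟩⟩⟩⟩, [sleeps [city saw]] is ⟨t,t⟩; result ⟨⟨e,t⟩,⟨⟨t,t⟩,⟨e,e⟩⟩⟩.
[[admires [sleeps [city saw]]] Mia]: [admires [sleeps [city saw]]] is ⟨⟨e,t⟩,⟨⟨t,t⟩,⟨e,e⟩⟩⟩, Mia is ⟨e,t⟩; result ⟨⟨t,t⟩,⟨e,e⟩⟩.

⟨⟨t,t⟩,⟨e,e⟩⟩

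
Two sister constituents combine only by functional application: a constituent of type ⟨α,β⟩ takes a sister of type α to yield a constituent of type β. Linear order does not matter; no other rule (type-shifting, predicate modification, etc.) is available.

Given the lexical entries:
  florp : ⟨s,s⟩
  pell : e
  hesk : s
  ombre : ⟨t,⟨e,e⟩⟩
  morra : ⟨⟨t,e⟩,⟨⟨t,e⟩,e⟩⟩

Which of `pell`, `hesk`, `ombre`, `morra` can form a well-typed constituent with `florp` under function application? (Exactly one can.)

hesk

pell : e — does not combine with florp.
hesk — combines: florp : ⟨s,s⟩ takes hesk : s as argument, giving s.
ombre : ⟨t,⟨e,e⟩⟩ — does not combine with florp.
morra : ⟨⟨t,e⟩,⟨⟨t,e⟩,e⟩⟩ — does not combine with florp.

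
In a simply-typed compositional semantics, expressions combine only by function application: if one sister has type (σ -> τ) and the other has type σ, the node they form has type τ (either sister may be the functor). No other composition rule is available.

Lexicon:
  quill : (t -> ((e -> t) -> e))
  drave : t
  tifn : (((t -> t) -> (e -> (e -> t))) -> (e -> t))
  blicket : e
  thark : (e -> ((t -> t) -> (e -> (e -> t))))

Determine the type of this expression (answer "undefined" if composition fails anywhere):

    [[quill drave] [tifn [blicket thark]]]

e

[quill drave] — quill of type (t -> ((e -> t) -> e)) combines with drave of type t: type ((e -> t) -> e).
[blicket thark] — thark of type (e -> ((t -> t) -> (e -> (e -> t)))) combines with blicket of type e: type ((t -> t) -> (e -> (e -> t))).
[tifn [blicket thark]] — tifn of type (((t -> t) -> (e -> (e -> t))) -> (e -> t)) combines with [blicket thark] of type ((t -> t) -> (e -> (e -> t))): type (e -> t).
[[quill drave] [tifn [blicket thark]]] — [quill drave] of type ((e -> t) -> e) combines with [tifn [blicket thark]] of type (e -> t): type e.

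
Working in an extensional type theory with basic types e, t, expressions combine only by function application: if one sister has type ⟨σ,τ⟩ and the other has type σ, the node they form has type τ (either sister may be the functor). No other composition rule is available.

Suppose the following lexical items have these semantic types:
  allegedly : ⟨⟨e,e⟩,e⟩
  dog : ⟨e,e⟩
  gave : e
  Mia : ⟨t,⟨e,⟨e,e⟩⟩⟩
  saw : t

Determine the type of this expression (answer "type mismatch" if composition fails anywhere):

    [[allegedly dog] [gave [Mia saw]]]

At [allegedly dog], allegedly : ⟨⟨e,e⟩,e⟩ takes dog : ⟨e,e⟩, giving e.
At [Mia saw], Mia : ⟨t,⟨e,⟨e,e⟩⟩⟩ takes saw : t, giving ⟨e,⟨e,e⟩⟩.
At [gave [Mia saw]], [Mia saw] : ⟨e,⟨e,e⟩⟩ takes gave : e, giving ⟨e,e⟩.
At [[allegedly dog] [gave [Mia saw]]], [gave [Mia saw]] : ⟨e,e⟩ takes [allegedly dog] : e, giving e.

e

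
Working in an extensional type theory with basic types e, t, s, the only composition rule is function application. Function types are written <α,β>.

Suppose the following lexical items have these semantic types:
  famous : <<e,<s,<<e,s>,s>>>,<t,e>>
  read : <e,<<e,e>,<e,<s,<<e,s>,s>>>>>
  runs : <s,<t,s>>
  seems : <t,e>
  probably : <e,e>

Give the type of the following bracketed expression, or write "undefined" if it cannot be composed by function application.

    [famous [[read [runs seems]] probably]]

[runs seems]: <s,<t,s>> with <t,e> — neither is a function whose domain matches the other; composition fails here.

undefined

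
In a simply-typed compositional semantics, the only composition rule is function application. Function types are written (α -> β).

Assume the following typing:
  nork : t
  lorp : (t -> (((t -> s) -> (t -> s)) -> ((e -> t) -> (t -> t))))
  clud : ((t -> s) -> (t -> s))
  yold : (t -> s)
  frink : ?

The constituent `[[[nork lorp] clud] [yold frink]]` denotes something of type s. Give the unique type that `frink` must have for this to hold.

[[[nork lorp] clud] [yold frink]] is required to be s. [[nork lorp] clud] : ((e -> t) -> (t -> t)) cannot yield s as functor, so [yold frink] : (((e -> t) -> (t -> t)) -> s).
[yold frink] is required to be (((e -> t) -> (t -> t)) -> s). yold : (t -> s) cannot yield (((e -> t) -> (t -> t)) -> s) as functor, so frink : ((t -> s) -> (((e -> t) -> (t -> t)) -> s)).

((t -> s) -> (((e -> t) -> (t -> t)) -> s))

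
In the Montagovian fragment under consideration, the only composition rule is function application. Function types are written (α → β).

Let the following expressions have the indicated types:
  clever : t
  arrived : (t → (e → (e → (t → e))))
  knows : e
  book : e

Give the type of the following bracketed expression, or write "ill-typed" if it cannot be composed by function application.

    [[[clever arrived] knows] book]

(t → e)

[clever arrived]: functor arrived : (t → (e → (e → (t → e)))), argument clever : t; result (e → (e → (t → e))).
[[clever arrived] knows]: functor [clever arrived] : (e → (e → (t → e))), argument knows : e; result (e → (t → e)).
[[[clever arrived] knows] book]: functor [[clever arrived] knows] : (e → (t → e)), argument book : e; result (t → e).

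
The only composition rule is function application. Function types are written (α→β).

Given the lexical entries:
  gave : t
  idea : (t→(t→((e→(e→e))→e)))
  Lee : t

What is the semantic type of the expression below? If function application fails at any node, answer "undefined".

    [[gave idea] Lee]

[gave idea]: idea is (t→(t→((e→(e→e))→e))), gave is t; result (t→((e→(e→e))→e)).
[[gave idea] Lee]: [gave idea] is (t→((e→(e→e))→e)), Lee is t; result ((e→(e→e))→e).

((e→(e→e))→e)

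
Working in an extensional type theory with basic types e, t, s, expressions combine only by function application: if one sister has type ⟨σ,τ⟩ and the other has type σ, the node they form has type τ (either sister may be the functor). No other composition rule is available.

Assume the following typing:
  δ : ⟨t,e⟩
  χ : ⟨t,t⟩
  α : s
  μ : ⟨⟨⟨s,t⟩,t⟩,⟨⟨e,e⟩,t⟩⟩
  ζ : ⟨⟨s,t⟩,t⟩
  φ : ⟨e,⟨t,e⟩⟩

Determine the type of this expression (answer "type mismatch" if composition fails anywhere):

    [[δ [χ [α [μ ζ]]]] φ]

[μ ζ]: functor μ : ⟨⟨⟨s,t⟩,t⟩,⟨⟨e,e⟩,t⟩⟩, argument ζ : ⟨⟨s,t⟩,t⟩; result ⟨⟨e,e⟩,t⟩.
At [α [μ ζ]]: neither s nor ⟨⟨e,e⟩,t⟩ can take the other as argument; the node is ill-typed.

type mismatch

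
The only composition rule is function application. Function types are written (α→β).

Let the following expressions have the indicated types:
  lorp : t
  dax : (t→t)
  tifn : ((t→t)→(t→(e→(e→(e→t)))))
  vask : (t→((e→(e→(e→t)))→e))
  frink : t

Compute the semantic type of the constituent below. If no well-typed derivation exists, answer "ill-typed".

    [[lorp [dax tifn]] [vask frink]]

e

[dax tifn]: ((t→t)→(t→(e→(e→(e→t))))) applied to (t→t) yields (t→(e→(e→(e→t)))).
[lorp [dax tifn]]: (t→(e→(e→(e→t)))) applied to t yields (e→(e→(e→t))).
[vask frink]: (t→((e→(e→(e→t)))→e)) applied to t yields ((e→(e→(e→t)))→e).
[[lorp [dax tifn]] [vask frink]]: ((e→(e→(e→t)))→e) applied to (e→(e→(e→t))) yields e.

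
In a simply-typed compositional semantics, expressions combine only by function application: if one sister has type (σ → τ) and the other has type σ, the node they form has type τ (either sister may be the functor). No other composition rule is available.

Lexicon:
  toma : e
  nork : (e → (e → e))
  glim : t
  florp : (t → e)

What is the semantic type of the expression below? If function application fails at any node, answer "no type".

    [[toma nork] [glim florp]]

e

[toma nork] — nork of type (e → (e → e)) combines with toma of type e: type (e → e).
[glim florp] — florp of type (t → e) combines with glim of type t: type e.
[[toma nork] [glim florp]] — [toma nork] of type (e → e) combines with [glim florp] of type e: type e.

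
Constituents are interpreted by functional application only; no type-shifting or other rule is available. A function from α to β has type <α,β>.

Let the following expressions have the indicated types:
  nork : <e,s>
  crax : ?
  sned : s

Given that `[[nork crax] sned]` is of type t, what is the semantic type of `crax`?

[[nork crax] sned] must have type t. The sister sned has type s; that is not a function onto t, so [nork crax] must be the functor, of type <s,t>.
[nork crax] must have type <s,t>. The sister nork has type <e,s>; that is not a function onto <s,t>, so crax must be the functor, of type <<e,s>,<s,t>>.

<<e,s>,<s,t>>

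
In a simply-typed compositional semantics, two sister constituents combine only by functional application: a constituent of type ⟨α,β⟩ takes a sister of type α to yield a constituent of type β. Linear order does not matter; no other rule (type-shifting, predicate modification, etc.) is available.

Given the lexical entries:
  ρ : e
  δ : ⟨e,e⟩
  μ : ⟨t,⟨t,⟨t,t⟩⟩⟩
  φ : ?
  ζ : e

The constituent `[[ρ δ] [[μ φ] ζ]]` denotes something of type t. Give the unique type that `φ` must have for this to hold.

For [[ρ δ] [[μ φ] ζ]] to have type t with [ρ δ] of type e, [[μ φ] ζ] must be the function: [[μ φ] ζ] : ⟨e,t⟩.
For [[μ φ] ζ] to have type ⟨e,t⟩ with ζ of type e, [μ φ] must be the function: [μ φ] : ⟨e,⟨e,t⟩⟩.
For [μ φ] to have type ⟨e,⟨e,t⟩⟩ with μ of type ⟨t,⟨t,⟨t,t⟩⟩⟩, φ must be the function: φ : ⟨⟨t,⟨t,⟨t,t⟩⟩⟩,⟨e,⟨e,t⟩⟩⟩.

⟨⟨t,⟨t,⟨t,t⟩⟩⟩,⟨e,⟨e,t⟩⟩⟩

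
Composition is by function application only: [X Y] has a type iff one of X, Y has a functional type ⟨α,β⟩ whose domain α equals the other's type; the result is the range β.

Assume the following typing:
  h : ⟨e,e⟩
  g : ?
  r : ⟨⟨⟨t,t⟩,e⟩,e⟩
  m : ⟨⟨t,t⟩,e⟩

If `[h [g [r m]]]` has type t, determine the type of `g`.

[h [g [r m]]] must have type t. The sister h has type ⟨e,e⟩; that is not a function onto t, so [g [r m]] must be the functor, of type ⟨⟨e,e⟩,t⟩.
[g [r m]] must have type ⟨⟨e,e⟩,t⟩. The sister [r m] has type e; that is not a function onto ⟨⟨e,e⟩,t⟩, so g must be the functor, of type ⟨e,⟨⟨e,e⟩,t⟩⟩.

⟨e,⟨⟨e,e⟩,t⟩⟩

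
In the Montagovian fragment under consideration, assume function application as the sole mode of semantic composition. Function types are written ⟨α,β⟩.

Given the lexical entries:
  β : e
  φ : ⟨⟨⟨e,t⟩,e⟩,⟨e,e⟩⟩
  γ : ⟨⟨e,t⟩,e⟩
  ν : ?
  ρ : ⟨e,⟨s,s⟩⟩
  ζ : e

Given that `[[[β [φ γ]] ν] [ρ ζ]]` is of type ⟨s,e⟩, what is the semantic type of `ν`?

⟨e,⟨⟨s,s⟩,⟨s,e⟩⟩⟩

For [[[β [φ γ]] ν] [ρ ζ]] to have type ⟨s,e⟩ with [ρ ζ] of type ⟨s,s⟩, [[β [φ γ]] ν] must be the function: [[β [φ γ]] ν] : ⟨⟨s,s⟩,⟨s,e⟩⟩.
For [[β [φ γ]] ν] to have type ⟨⟨s,s⟩,⟨s,e⟩⟩ with [β [φ γ]] of type e, ν must be the function: ν : ⟨e,⟨⟨s,s⟩,⟨s,e⟩⟩⟩.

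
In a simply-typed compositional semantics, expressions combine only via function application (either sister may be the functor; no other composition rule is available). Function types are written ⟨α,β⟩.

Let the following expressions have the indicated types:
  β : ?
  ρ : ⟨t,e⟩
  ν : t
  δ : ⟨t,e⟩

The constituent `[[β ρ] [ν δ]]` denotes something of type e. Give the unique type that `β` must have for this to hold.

⟨⟨t,e⟩,⟨e,e⟩⟩

[[β ρ] [ν δ]] is required to be e. [ν δ] : e cannot yield e as functor, so [β ρ] : ⟨e,e⟩.
[β ρ] is required to be ⟨e,e⟩. ρ : ⟨t,e⟩ cannot yield ⟨e,e⟩ as functor, so β : ⟨⟨t,e⟩,⟨e,e⟩⟩.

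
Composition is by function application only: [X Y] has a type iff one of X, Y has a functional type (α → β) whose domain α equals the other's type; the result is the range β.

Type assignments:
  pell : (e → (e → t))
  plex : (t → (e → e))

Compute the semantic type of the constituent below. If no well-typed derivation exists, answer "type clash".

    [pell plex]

At [pell plex]: neither (e → (e → t)) nor (t → (e → e)) can take the other as argument; the node is ill-typed.

type clash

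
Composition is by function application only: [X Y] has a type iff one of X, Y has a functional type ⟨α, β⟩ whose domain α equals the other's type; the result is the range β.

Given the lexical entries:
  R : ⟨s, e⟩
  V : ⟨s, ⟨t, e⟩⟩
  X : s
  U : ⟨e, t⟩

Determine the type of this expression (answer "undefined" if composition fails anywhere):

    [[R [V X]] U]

[V X]: ⟨s, ⟨t, e⟩⟩ applied to s yields ⟨t, e⟩.
[R [V X]]: ⟨s, e⟩ and ⟨t, e⟩ cannot combine by function application — type clash.

undefined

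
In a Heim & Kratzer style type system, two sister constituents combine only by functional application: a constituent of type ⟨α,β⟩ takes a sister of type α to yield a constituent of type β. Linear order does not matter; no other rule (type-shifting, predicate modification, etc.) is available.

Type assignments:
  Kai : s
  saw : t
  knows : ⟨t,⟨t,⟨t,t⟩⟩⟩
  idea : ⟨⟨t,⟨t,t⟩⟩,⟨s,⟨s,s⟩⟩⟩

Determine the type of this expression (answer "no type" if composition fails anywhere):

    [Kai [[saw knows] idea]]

⟨s,s⟩

[saw knows]: knows is ⟨t,⟨t,⟨t,t⟩⟩⟩, saw is t; result ⟨t,⟨t,t⟩⟩.
[[saw knows] idea]: idea is ⟨⟨t,⟨t,t⟩⟩,⟨s,⟨s,s⟩⟩⟩, [saw knows] is ⟨t,⟨t,t⟩⟩; result ⟨s,⟨s,s⟩⟩.
[Kai [[saw knows] idea]]: [[saw knows] idea] is ⟨s,⟨s,s⟩⟩, Kai is s; result ⟨s,s⟩.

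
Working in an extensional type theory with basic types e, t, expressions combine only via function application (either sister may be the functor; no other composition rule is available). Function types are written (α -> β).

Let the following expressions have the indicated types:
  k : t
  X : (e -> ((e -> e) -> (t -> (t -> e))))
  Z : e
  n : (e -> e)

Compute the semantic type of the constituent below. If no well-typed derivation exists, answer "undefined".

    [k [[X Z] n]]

[X Z]: functor X : (e -> ((e -> e) -> (t -> (t -> e)))), argument Z : e; result ((e -> e) -> (t -> (t -> e))).
[[X Z] n]: functor [X Z] : ((e -> e) -> (t -> (t -> e))), argument n : (e -> e); result (t -> (t -> e)).
[k [[X Z] n]]: functor [[X Z] n] : (t -> (t -> e)), argument k : t; result (t -> e).

(t -> e)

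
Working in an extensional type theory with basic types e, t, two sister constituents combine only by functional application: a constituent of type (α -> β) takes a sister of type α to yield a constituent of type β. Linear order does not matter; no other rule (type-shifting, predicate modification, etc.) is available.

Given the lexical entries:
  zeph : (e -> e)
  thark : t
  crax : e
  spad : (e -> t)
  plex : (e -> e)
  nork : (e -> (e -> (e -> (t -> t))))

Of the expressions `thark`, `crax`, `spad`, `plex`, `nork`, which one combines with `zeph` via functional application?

crax

thark : t — does not combine with zeph.
crax — combines: zeph : (e -> e) takes crax : e as argument, giving e.
spad : (e -> t) — does not combine with zeph.
plex : (e -> e) — does not combine with zeph.
nork : (e -> (e -> (e -> (t -> t)))) — does not combine with zeph.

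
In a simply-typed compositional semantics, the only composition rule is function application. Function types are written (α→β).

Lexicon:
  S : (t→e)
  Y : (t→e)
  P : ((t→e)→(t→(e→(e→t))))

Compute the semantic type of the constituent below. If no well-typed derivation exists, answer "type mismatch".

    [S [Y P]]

type mismatch

At [Y P], P : ((t→e)→(t→(e→(e→t)))) takes Y : (t→e), giving (t→(e→(e→t))).
At [S [Y P]]: neither (t→e) nor (t→(e→(e→t))) can take the other as argument; the node is ill-typed.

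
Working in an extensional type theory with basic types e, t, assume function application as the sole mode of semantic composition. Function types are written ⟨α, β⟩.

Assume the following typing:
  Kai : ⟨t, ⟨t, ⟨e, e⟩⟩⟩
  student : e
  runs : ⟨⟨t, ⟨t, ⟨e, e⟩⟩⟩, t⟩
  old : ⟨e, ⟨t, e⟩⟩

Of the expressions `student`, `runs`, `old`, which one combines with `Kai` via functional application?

student : e — no; Kai wants t, and student wants nothing (atomic).
runs — combines: runs : ⟨⟨t, ⟨t, ⟨e, e⟩⟩⟩, t⟩ takes Kai : ⟨t, ⟨t, ⟨e, e⟩⟩⟩ as argument, giving t.
old : ⟨e, ⟨t, e⟩⟩ — no; Kai wants t, and old wants e.

runs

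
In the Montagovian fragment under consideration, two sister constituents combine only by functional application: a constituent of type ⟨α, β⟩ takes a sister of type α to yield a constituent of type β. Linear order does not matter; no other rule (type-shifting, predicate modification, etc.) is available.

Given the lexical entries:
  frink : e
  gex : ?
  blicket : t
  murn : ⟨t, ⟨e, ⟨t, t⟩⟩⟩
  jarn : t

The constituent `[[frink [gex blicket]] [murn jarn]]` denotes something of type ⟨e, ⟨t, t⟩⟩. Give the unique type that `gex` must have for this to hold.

⟨t, ⟨e, ⟨⟨e, ⟨t, t⟩⟩, ⟨e, ⟨t, t⟩⟩⟩⟩⟩

At [[frink [gex blicket]] [murn jarn]] (required: ⟨e, ⟨t, t⟩⟩): [murn jarn] is ⟨e, ⟨t, t⟩⟩, which is not a function with range ⟨e, ⟨t, t⟩⟩; hence [frink [gex blicket]] is the functor — type ⟨⟨e, ⟨t, t⟩⟩, ⟨e, ⟨t, t⟩⟩⟩.
At [frink [gex blicket]] (required: ⟨⟨e, ⟨t, t⟩⟩, ⟨e, ⟨t, t⟩⟩⟩): frink is e, which is not a function with range ⟨⟨e, ⟨t, t⟩⟩, ⟨e, ⟨t, t⟩⟩⟩; hence [gex blicket] is the functor — type ⟨e, ⟨⟨e, ⟨t, t⟩⟩, ⟨e, ⟨t, t⟩⟩⟩⟩.
At [gex blicket] (required: ⟨e, ⟨⟨e, ⟨t, t⟩⟩, ⟨e, ⟨t, t⟩⟩⟩⟩): blicket is t, which is not a function with range ⟨e, ⟨⟨e, ⟨t, t⟩⟩, ⟨e, ⟨t, t⟩⟩⟩⟩; hence gex is the functor — type ⟨t, ⟨e, ⟨⟨e, ⟨t, t⟩⟩, ⟨e, ⟨t, t⟩⟩⟩⟩⟩.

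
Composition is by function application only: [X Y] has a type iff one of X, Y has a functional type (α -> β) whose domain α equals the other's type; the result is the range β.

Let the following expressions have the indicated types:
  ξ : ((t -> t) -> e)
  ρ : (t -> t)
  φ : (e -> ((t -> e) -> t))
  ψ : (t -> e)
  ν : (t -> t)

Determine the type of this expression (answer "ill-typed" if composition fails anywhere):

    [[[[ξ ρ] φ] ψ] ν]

[ξ ρ]: ((t -> t) -> e) applied to (t -> t) yields e.
[[ξ ρ] φ]: (e -> ((t -> e) -> t)) applied to e yields ((t -> e) -> t).
[[[ξ ρ] φ] ψ]: ((t -> e) -> t) applied to (t -> e) yields t.
[[[[ξ ρ] φ] ψ] ν]: (t -> t) applied to t yields t.

t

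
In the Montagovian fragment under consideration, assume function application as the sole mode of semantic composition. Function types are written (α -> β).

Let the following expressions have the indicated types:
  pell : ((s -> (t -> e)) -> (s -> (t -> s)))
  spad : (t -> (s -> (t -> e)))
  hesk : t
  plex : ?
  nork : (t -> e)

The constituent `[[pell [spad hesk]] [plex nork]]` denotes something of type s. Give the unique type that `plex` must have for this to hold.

[[pell [spad hesk]] [plex nork]] must have type s. The sister [pell [spad hesk]] has type (s -> (t -> s)); that is not a function onto s, so [plex nork] must be the functor, of type ((s -> (t -> s)) -> s).
[plex nork] must have type ((s -> (t -> s)) -> s). The sister nork has type (t -> e); that is not a function onto ((s -> (t -> s)) -> s), so plex must be the functor, of type ((t -> e) -> ((s -> (t -> s)) -> s)).

((t -> e) -> ((s -> (t -> s)) -> s))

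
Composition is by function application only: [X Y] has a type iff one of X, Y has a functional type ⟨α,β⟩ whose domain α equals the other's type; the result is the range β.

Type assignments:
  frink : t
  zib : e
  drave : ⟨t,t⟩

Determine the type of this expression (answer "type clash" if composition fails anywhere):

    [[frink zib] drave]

type clash

At [frink zib]: neither t nor e can take the other as argument; the node is ill-typed.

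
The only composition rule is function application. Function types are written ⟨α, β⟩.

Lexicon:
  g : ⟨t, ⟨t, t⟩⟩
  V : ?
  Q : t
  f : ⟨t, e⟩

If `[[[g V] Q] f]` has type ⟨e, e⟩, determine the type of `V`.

[[[g V] Q] f] must have type ⟨e, e⟩. The sister f has type ⟨t, e⟩; that is not a function onto ⟨e, e⟩, so [[g V] Q] must be the functor, of type ⟨⟨t, e⟩, ⟨e, e⟩⟩.
[[g V] Q] must have type ⟨⟨t, e⟩, ⟨e, e⟩⟩. The sister Q has type t; that is not a function onto ⟨⟨t, e⟩, ⟨e, e⟩⟩, so [g V] must be the functor, of type ⟨t, ⟨⟨t, e⟩, ⟨e, e⟩⟩⟩.
[g V] must have type ⟨t, ⟨⟨t, e⟩, ⟨e, e⟩⟩⟩. The sister g has type ⟨t, ⟨t, t⟩⟩; that is not a function onto ⟨t, ⟨⟨t, e⟩, ⟨e, e⟩⟩⟩, so V must be the functor, of type ⟨⟨t, ⟨t, t⟩⟩, ⟨t, ⟨⟨t, e⟩, ⟨e, e⟩⟩⟩⟩.

⟨⟨t, ⟨t, t⟩⟩, ⟨t, ⟨⟨t, e⟩, ⟨e, e⟩⟩⟩⟩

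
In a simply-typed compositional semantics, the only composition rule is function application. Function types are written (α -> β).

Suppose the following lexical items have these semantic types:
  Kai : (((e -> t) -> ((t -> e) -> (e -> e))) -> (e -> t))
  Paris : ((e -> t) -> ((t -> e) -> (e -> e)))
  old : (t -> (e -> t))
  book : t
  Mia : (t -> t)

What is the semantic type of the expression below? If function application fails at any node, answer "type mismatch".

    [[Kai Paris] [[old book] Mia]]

[Kai Paris]: functor Kai : (((e -> t) -> ((t -> e) -> (e -> e))) -> (e -> t)), argument Paris : ((e -> t) -> ((t -> e) -> (e -> e))); result (e -> t).
[old book]: functor old : (t -> (e -> t)), argument book : t; result (e -> t).
At [[old book] Mia]: neither (e -> t) nor (t -> t) can take the other as argument; the node is ill-typed.

type mismatch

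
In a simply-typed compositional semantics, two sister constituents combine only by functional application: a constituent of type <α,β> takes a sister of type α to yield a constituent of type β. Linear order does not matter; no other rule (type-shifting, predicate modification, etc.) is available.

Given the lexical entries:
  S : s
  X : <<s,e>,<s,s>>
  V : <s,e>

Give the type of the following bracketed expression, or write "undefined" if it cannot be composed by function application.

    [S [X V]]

[X V]: <<s,e>,<s,s>> applied to <s,e> yields <s,s>.
[S [X V]]: <s,s> applied to s yields s.

s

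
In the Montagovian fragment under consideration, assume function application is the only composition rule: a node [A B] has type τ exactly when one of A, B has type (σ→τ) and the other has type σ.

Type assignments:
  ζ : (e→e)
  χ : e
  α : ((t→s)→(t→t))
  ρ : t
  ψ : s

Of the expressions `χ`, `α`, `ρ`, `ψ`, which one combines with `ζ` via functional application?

χ — combines: ζ : (e→e) takes χ : e as argument, giving e.
α : ((t→s)→(t→t)) — no; ζ wants e, and α wants (t→s).
ρ : t — no; ζ wants e, and ρ wants nothing (atomic).
ψ : s — no; ζ wants e, and ψ wants nothing (atomic).

χ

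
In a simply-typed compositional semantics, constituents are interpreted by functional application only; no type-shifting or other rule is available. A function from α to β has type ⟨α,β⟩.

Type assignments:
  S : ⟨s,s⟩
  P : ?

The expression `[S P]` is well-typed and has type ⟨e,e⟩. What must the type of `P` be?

[S P] must have type ⟨e,e⟩. The sister S has type ⟨s,s⟩; that is not a function onto ⟨e,e⟩, so P must be the functor, of type ⟨⟨s,s⟩,⟨e,e⟩⟩.

⟨⟨s,s⟩,⟨e,e⟩⟩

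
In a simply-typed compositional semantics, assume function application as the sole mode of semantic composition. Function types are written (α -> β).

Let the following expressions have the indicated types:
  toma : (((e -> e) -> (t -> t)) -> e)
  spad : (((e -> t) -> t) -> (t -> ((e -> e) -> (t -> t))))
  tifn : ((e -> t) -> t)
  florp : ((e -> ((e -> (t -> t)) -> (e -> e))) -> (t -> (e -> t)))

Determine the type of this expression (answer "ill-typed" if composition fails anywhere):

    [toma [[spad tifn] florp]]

ill-typed

At [spad tifn], spad : (((e -> t) -> t) -> (t -> ((e -> e) -> (t -> t)))) takes tifn : ((e -> t) -> t), giving (t -> ((e -> e) -> (t -> t))).
At [[spad tifn] florp]: neither (t -> ((e -> e) -> (t -> t))) nor ((e -> ((e -> (t -> t)) -> (e -> e))) -> (t -> (e -> t))) can take the other as argument; the node is ill-typed.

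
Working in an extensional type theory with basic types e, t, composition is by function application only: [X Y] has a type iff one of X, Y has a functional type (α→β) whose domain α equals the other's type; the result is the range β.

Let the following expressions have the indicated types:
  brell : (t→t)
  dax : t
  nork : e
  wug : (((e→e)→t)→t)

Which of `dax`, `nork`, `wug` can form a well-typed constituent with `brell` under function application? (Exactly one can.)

dax — combines: brell : (t→t) takes dax : t as argument, giving t.
nork : e — neither side's domain matches the other.
wug : (((e→e)→t)→t) — neither side's domain matches the other.

dax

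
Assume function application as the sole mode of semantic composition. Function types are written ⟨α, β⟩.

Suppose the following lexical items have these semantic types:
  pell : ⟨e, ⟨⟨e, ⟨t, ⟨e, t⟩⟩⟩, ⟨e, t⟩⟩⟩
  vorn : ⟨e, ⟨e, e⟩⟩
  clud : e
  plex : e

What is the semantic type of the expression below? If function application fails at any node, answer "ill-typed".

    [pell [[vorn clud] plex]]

⟨⟨e, ⟨t, ⟨e, t⟩⟩⟩, ⟨e, t⟩⟩

[vorn clud]: vorn is ⟨e, ⟨e, e⟩⟩, clud is e; result ⟨e, e⟩.
[[vorn clud] plex]: [vorn clud] is ⟨e, e⟩, plex is e; result e.
[pell [[vorn clud] plex]]: pell is ⟨e, ⟨⟨e, ⟨t, ⟨e, t⟩⟩⟩, ⟨e, t⟩⟩⟩, [[vorn clud] plex] is e; result ⟨⟨e, ⟨t, ⟨e, t⟩⟩⟩, ⟨e, t⟩⟩.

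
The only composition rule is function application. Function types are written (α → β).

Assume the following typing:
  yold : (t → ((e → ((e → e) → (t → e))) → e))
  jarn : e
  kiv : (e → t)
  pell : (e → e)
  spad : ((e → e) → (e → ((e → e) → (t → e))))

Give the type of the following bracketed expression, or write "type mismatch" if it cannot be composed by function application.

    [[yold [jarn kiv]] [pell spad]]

e

[jarn kiv]: kiv is (e → t), jarn is e; result t.
[yold [jarn kiv]]: yold is (t → ((e → ((e → e) → (t → e))) → e)), [jarn kiv] is t; result ((e → ((e → e) → (t → e))) → e).
[pell spad]: spad is ((e → e) → (e → ((e → e) → (t → e)))), pell is (e → e); result (e → ((e → e) → (t → e))).
[[yold [jarn kiv]] [pell spad]]: [yold [jarn kiv]] is ((e → ((e → e) → (t → e))) → e), [pell spad] is (e → ((e → e) → (t → e))); result e.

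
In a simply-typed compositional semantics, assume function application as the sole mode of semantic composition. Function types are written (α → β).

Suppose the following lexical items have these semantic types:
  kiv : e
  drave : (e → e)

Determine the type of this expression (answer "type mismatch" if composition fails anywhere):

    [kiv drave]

e

[kiv drave] — drave of type (e → e) combines with kiv of type e: type e.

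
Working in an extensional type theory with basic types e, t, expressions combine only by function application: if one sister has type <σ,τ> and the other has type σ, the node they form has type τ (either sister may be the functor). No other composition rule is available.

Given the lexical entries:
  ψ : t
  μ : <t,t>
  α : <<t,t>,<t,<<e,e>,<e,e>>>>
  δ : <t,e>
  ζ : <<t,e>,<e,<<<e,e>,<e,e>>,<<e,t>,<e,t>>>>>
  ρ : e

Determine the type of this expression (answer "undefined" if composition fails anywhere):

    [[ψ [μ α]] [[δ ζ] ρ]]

<<e,t>,<e,t>>

At [μ α], α : <<t,t>,<t,<<e,e>,<e,e>>>> takes μ : <t,t>, giving <t,<<e,e>,<e,e>>>.
At [ψ [μ α]], [μ α] : <t,<<e,e>,<e,e>>> takes ψ : t, giving <<e,e>,<e,e>>.
At [δ ζ], ζ : <<t,e>,<e,<<<e,e>,<e,e>>,<<e,t>,<e,t>>>>> takes δ : <t,e>, giving <e,<<<e,e>,<e,e>>,<<e,t>,<e,t>>>>.
At [[δ ζ] ρ], [δ ζ] : <e,<<<e,e>,<e,e>>,<<e,t>,<e,t>>>> takes ρ : e, giving <<<e,e>,<e,e>>,<<e,t>,<e,t>>>.
At [[ψ [μ α]] [[δ ζ] ρ]], [[δ ζ] ρ] : <<<e,e>,<e,e>>,<<e,t>,<e,t>>> takes [ψ [μ α]] : <<e,e>,<e,e>>, giving <<e,t>,<e,t>>.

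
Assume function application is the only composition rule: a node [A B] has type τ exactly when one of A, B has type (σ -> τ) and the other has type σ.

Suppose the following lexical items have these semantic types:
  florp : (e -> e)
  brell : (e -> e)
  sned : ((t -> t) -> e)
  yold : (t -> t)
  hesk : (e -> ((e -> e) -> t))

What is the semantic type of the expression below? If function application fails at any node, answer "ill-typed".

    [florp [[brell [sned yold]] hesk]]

t

[sned yold] — sned of type ((t -> t) -> e) combines with yold of type (t -> t): type e.
[brell [sned yold]] — brell of type (e -> e) combines with [sned yold] of type e: type e.
[[brell [sned yold]] hesk] — hesk of type (e -> ((e -> e) -> t)) combines with [brell [sned yold]] of type e: type ((e -> e) -> t).
[florp [[brell [sned yold]] hesk]] — [[brell [sned yold]] hesk] of type ((e -> e) -> t) combines with florp of type (e -> e): type t.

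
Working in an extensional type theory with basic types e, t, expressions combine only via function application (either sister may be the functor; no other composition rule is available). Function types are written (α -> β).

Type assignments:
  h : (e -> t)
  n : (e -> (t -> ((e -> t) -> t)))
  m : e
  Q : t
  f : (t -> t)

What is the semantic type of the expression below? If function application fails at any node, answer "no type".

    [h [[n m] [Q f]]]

t

[n m]: functor n : (e -> (t -> ((e -> t) -> t))), argument m : e; result (t -> ((e -> t) -> t)).
[Q f]: functor f : (t -> t), argument Q : t; result t.
[[n m] [Q f]]: functor [n m] : (t -> ((e -> t) -> t)), argument [Q f] : t; result ((e -> t) -> t).
[h [[n m] [Q f]]]: functor [[n m] [Q f]] : ((e -> t) -> t), argument h : (e -> t); result t.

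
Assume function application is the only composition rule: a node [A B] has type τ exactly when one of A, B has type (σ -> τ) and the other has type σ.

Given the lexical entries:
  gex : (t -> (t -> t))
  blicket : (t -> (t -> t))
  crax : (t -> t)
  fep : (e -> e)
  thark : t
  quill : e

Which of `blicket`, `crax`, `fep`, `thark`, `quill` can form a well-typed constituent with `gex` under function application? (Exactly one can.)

thark

blicket : (t -> (t -> t)) — gex needs t; blicket needs t; neither fits.
crax : (t -> t) — gex needs t; crax needs t; neither fits.
fep : (e -> e) — gex needs t; fep needs e; neither fits.
thark — combines: gex : (t -> (t -> t)) takes thark : t as argument, giving (t -> t).
quill : e — gex needs t; quill needs nothing (atomic); neither fits.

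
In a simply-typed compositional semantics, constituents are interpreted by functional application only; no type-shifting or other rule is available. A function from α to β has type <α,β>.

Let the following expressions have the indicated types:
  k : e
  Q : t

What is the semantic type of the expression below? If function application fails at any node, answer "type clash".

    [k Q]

[k Q]: e and t cannot combine by function application — type clash.

type clash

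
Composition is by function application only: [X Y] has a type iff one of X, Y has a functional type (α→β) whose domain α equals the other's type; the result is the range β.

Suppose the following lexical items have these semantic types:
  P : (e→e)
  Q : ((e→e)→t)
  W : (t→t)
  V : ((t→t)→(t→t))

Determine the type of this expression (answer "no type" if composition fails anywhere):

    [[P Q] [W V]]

[P Q]: ((e→e)→t) applied to (e→e) yields t.
[W V]: ((t→t)→(t→t)) applied to (t→t) yields (t→t).
[[P Q] [W V]]: (t→t) applied to t yields t.

t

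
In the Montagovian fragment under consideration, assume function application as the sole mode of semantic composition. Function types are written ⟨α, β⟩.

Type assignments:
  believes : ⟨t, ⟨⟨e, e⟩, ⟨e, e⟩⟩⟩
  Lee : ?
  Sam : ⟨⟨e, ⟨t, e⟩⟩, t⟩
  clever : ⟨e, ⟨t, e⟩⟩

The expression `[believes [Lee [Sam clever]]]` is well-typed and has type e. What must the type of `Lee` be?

[believes [Lee [Sam clever]]] must have type e. The sister believes has type ⟨t, ⟨⟨e, e⟩, ⟨e, e⟩⟩⟩; that is not a function onto e, so [Lee [Sam clever]] must be the functor, of type ⟨⟨t, ⟨⟨e, e⟩, ⟨e, e⟩⟩⟩, e⟩.
[Lee [Sam clever]] must have type ⟨⟨t, ⟨⟨e, e⟩, ⟨e, e⟩⟩⟩, e⟩. The sister [Sam clever] has type t; that is not a function onto ⟨⟨t, ⟨⟨e, e⟩, ⟨e, e⟩⟩⟩, e⟩, so Lee must be the functor, of type ⟨t, ⟨⟨t, ⟨⟨e, e⟩, ⟨e, e⟩⟩⟩, e⟩⟩.

⟨t, ⟨⟨t, ⟨⟨e, e⟩, ⟨e, e⟩⟩⟩, e⟩⟩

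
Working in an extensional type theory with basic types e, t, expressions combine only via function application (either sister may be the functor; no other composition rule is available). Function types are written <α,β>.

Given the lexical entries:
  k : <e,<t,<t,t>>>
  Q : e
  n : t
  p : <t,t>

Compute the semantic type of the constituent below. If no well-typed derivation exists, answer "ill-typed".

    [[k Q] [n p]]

<t,t>

[k Q] — k of type <e,<t,<t,t>>> combines with Q of type e: type <t,<t,t>>.
[n p] — p of type <t,t> combines with n of type t: type t.
[[k Q] [n p]] — [k Q] of type <t,<t,t>> combines with [n p] of type t: type <t,t>.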